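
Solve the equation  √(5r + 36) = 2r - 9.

Square both sides: 5r + 36 = (2r - 9)².
Expand and rearrange: 4r² - 41r + 45 = 0.
Solving gives r = 9 or r = 1.25.
Check each candidate in the original equation:
  r = 9: √(81) = 9, while 2r - 9 = 9 — valid.
  r = 1.25: √(42.25) = 6.5, while 2r - 9 = -6.5 — extraneous.

r = 9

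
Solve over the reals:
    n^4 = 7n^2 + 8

n = -2.8284 or n = 2.8284

Let u = n^2. The equation becomes u^2 - 7u - 8 = 0.
Factor: (u - 8)(u + 1) = 0, so u = 8 or u = -1.
n^2 = 8 gives n = +/-2*sqrt(2) ~= +/-2.8284.
n^2 = -1 < 0 has no real solution.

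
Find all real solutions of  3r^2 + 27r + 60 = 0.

Factor: 3(r + 5)(r + 4) = 0.
So r = -5 or r = -4.

r = -5 or r = -4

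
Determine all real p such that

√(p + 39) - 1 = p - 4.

Isolate the radical: √(p + 39) = p - 3.
Square both sides: p + 39 = (p - 3)².
Expand and rearrange: p² - 7p - 30 = 0.
Solving gives p = 10 or p = -3.
Check each candidate in the original equation:
  p = 10: √(49) = 7, while p - 3 = 7 — valid.
  p = -3: √(36) = 6, while p - 3 = -6 — extraneous.

p = 10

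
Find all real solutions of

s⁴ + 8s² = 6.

Let u = s². The equation becomes u² + 8u - 6 = 0.
By the quadratic formula, u = -4 + √(22) or u = -√(22) - 4.
s² = -4 + √(22) gives s = ±√(-4 + √(22)) ≈ ±0.8309.
s² = -√(22) - 4 < 0 has no real solution.

s = -0.8309 or s = 0.8309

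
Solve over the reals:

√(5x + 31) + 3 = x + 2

x = 10

Isolate the radical: √(5x + 31) = x - 1.
Square both sides: 5x + 31 = (x - 1)².
Expand and rearrange: x² - 7x - 30 = 0.
Solving gives x = 10 or x = -3.
Check each candidate in the original equation:
  x = 10: √(81) = 9, while x - 1 = 9 — valid.
  x = -3: √(16) = 4, while x - 1 = -4 — extraneous.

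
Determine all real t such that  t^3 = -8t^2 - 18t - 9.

t = -4.3028 or t = -3 or t = -0.6972

Rearrange: t^3 + 8t^2 + 18t + 9 = 0.
Possible rational roots are divisors of 9. Testing t = -3 gives 0, so (t + 3) is a factor.
Divide: t^3 + 8t^2 + 18t + 9 = (t + 3)(t^2 + 5t + 3).
Apply the quadratic formula to t^2 + 5t + 3 = 0: t = (-5 +/- sqrt(13))/2, i.e. t ~= -0.6972 or t ~= -4.3028.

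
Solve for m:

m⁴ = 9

Let u = m². The equation becomes u² - 9 = 0.
Factor: (u + 3)(u - 3) = 0, so u = -3 or u = 3.
m² = -3 < 0 has no real solution.
m² = 3 gives m = ±√(3) ≈ ±1.7321.

m = -1.7321 or m = 1.7321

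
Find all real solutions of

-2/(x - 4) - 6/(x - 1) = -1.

Multiply both sides by (x - 4)(x - 1):
-2(x - 1) - 6(x - 4) = -(x - 4)(x - 1).
Expand and collect terms: -x^2 + 13x - 30 = 0.
Factor or apply the quadratic formula: x = 3 or x = 10.
Neither value makes a denominator zero (x != 4, x != 1), so both are valid.

x = 3 or x = 10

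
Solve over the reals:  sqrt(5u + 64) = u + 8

u = 0

Square both sides: 5u + 64 = (u + 8)^2.
Expand and rearrange: u^2 + 11u = 0.
Solving gives u = 0 or u = -11.
Check each candidate in the original equation:
  u = 0: sqrt(64) = 8, while u + 8 = 8 — valid.
  u = -11: sqrt(9) = 3, while u + 8 = -3 — extraneous.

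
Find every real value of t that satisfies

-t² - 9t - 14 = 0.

Factor: -1(t + 7)(t + 2) = 0.
So t = -7 or t = -2.

t = -7 or t = -2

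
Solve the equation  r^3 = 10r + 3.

r = -3 or r = -0.3028 or r = 3.3028

Rearrange: r^3 - 10r - 3 = 0.
Possible rational roots are divisors of -3. Testing r = -3 gives 0, so (r + 3) is a factor.
Divide: r^3 - 10r - 3 = (r + 3)(r^2 - 3r - 1).
Apply the quadratic formula to r^2 - 3r - 1 = 0: r = (3 +/- sqrt(13))/2, i.e. r ~= 3.3028 or r ~= -0.3028.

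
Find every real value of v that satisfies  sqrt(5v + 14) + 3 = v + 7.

Isolate the radical: sqrt(5v + 14) = v + 4.
Square both sides: 5v + 14 = (v + 4)^2.
Expand and rearrange: v^2 + 3v + 2 = 0.
Solving gives v = -1 or v = -2.
Check each candidate in the original equation:
  v = -1: sqrt(9) = 3, while v + 4 = 3 — valid.
  v = -2: sqrt(4) = 2, while v + 4 = 2 — valid.

v = -2 or v = -1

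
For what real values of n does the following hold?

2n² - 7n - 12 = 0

Discriminant: (-7)² − 4·2·(-12) = 145.
Quadratic formula: n = (7 ± √145) / 4.
So n = 7/4 + √(145)/4 ≈ 4.7604 or n = 7/4 - √(145)/4 ≈ -1.2604.

n = -1.2604 or n = 4.7604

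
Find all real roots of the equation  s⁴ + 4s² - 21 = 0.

Let u = s². The equation becomes u² + 4u - 21 = 0.
Factor: (u + 7)(u - 3) = 0, so u = -7 or u = 3.
s² = -7 < 0 has no real solution.
s² = 3 gives s = ±√(3) ≈ ±1.7321.

s = -1.7321 or s = 1.7321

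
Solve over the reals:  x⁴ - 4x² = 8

x = -2.3375 or x = 2.3375

Let u = x². The equation becomes u² - 4u - 8 = 0.
By the quadratic formula, u = 2 + 2·√(3) or u = 2 - 2·√(3).
x² = 2 + 2·√(3) gives x = ±√(2 + 2·√(3)) ≈ ±2.3375.
x² = 2 - 2·√(3) < 0 has no real solution.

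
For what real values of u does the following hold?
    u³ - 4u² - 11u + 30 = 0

Possible rational roots are divisors of 30. Testing u = 5 gives 0, so (u - 5) is a factor.
Divide: u³ - 4u² - 11u + 30 = (u - 5)(u² + u - 6).
Factor the quadratic: u = 2 or u = -3.

u = -3 or u = 2 or u = 5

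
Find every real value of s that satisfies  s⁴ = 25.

s = -2.2361 or s = 2.2361

Let u = s². The equation becomes u² - 25 = 0.
Factor: (u - 5)(u + 5) = 0, so u = 5 or u = -5.
s² = 5 gives s = ±√(5) ≈ ±2.2361.
s² = -5 < 0 has no real solution.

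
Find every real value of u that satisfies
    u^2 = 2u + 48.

Bring every term to one side: u^2 - 2u - 48 = 0.
Factor: (u - 8)(u + 6) = 0.
So u = 8 or u = -6.

u = -6 or u = 8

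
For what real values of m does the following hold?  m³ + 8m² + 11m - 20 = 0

Possible rational roots are divisors of -20. Testing m = -4 gives 0, so (m + 4) is a factor.
Divide: m³ + 8m² + 11m - 20 = (m + 4)(m² + 4m - 5).
Factor the quadratic: m = 1 or m = -5.

m = -5 or m = -4 or m = 1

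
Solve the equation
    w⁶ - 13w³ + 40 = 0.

Let u = w³. The equation becomes u² - 13u + 40 = 0.
Factor: (u - 5)(u - 8) = 0, so u = 5 or u = 8.
w³ = 5 gives w = ∛(5) ≈ 1.71.
w³ = 8 gives w = 2.

w = 1.71 or w = 2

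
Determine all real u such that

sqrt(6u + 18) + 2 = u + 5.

u = -3 or u = 3

Isolate the radical: sqrt(6u + 18) = u + 3.
Square both sides: 6u + 18 = (u + 3)^2.
Expand and rearrange: u^2 - 9 = 0.
Solving gives u = 3 or u = -3.
Check each candidate in the original equation:
  u = 3: sqrt(36) = 6, while u + 3 = 6 — valid.
  u = -3: sqrt(0) = 0, while u + 3 = 0 — valid.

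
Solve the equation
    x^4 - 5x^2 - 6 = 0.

Let u = x^2. The equation becomes u^2 - 5u - 6 = 0.
Factor: (u + 1)(u - 6) = 0, so u = -1 or u = 6.
x^2 = -1 < 0 has no real solution.
x^2 = 6 gives x = +/-sqrt(6) ~= +/-2.4495.

x = -2.4495 or x = 2.4495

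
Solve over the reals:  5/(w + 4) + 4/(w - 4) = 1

w = -1.1789 or w = 10.1789

Multiply both sides by (w + 4)(w - 4):
5(w - 4) + 4(w + 4) = (w + 4)(w - 4).
Expand and collect terms: w^2 - 9w - 12 = 0.
By the quadratic formula, w = (9 +/- sqrt(129)) / 2, so w ~= 10.1789 or w ~= -1.1789.
Neither value makes a denominator zero (w != -4, w != 4), so both are valid.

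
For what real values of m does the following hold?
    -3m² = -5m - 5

Rearrange to standard form: -3m² + 5m + 5 = 0.
Discriminant: (5)² − 4·(-3)·5 = 85.
Quadratic formula: m = (-5 ± √85) / (-6).
So m = 5/6 - √(85)/6 ≈ -0.7033 or m = 5/6 + √(85)/6 ≈ 2.3699.

m = -0.7033 or m = 2.3699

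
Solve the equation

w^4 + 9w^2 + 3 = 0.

No real solutions.

Let u = w^2. The equation becomes u^2 + 9u + 3 = 0.
By the quadratic formula, u = -9/2 + sqrt(69)/2 or u = -9/2 - sqrt(69)/2.
w^2 = -9/2 + sqrt(69)/2 < 0 has no real solution.
w^2 = -9/2 - sqrt(69)/2 < 0 has no real solution.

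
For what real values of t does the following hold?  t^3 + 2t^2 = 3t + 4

t = -2.5616 or t = -1 or t = 1.5616

Rearrange: t^3 + 2t^2 - 3t - 4 = 0.
Possible rational roots are divisors of -4. Testing t = -1 gives 0, so (t + 1) is a factor.
Divide: t^3 + 2t^2 - 3t - 4 = (t + 1)(t^2 + t - 4).
Apply the quadratic formula to t^2 + t - 4 = 0: t = (-1 +/- sqrt(17))/2, i.e. t ~= 1.5616 or t ~= -2.5616.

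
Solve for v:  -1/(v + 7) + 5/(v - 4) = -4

Multiply both sides by (v + 7)(v - 4):
-(v - 4) + 5(v + 7) = -4(v + 7)(v - 4).
Expand and collect terms: -4v^2 - 16v + 73 = 0.
By the quadratic formula, v = (16 +/- sqrt(1424)) / -8, so v ~= -6.717 or v ~= 2.717.
Neither value makes a denominator zero (v != -7, v != 4), so both are valid.

v = -6.717 or v = 2.717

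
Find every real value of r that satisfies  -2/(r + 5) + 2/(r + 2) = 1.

Multiply both sides by (r + 5)(r + 2):
-2(r + 2) + 2(r + 5) = (r + 5)(r + 2).
Expand and collect terms: r² + 7r + 4 = 0.
By the quadratic formula, r = (-7 ± √33) / 2, so r ≈ -0.6277 or r ≈ -6.3723.
Neither value makes a denominator zero (r ≠ -5, r ≠ -2), so both are valid.

r = -6.3723 or r = -0.6277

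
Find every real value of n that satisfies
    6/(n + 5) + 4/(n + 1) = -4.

Multiply both sides by (n + 5)(n + 1):
6(n + 1) + 4(n + 5) = -4(n + 5)(n + 1).
Expand and collect terms: -4n^2 - 34n - 46 = 0.
By the quadratic formula, n = (34 +/- sqrt(420)) / -8, so n ~= -6.8117 or n ~= -1.6883.
Neither value makes a denominator zero (n != -5, n != -1), so both are valid.

n = -6.8117 or n = -1.6883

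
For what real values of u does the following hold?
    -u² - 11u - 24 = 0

Factor: -1(u + 8)(u + 3) = 0.
So u = -8 or u = -3.

u = -8 or u = -3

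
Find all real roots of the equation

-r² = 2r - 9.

Rearrange to standard form: -r² - 2r + 9 = 0.
Discriminant: (-2)² − 4·(-1)·9 = 40.
Quadratic formula: r = (2 ± √40) / (-2).
So r = -√(10) - 1 ≈ -4.1623 or r = -1 + √(10) ≈ 2.1623.

r = -4.1623 or r = 2.1623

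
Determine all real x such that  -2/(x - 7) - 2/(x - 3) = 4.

x = 2.4384 or x = 6.5616

Multiply both sides by (x - 7)(x - 3):
-2(x - 3) - 2(x - 7) = 4(x - 7)(x - 3).
Expand and collect terms: 4x² - 36x + 64 = 0.
By the quadratic formula, x = (36 ± √272) / 8, so x ≈ 6.5616 or x ≈ 2.4384.
Neither value makes a denominator zero (x ≠ 7, x ≠ 3), so both are valid.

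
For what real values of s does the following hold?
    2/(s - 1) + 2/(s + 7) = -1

Multiply both sides by (s - 1)(s + 7):
2(s + 7) + 2(s - 1) = -(s - 1)(s + 7).
Expand and collect terms: -s^2 - 10s - 5 = 0.
By the quadratic formula, s = (10 +/- sqrt(80)) / -2, so s ~= -9.4721 or s ~= -0.5279.
Neither value makes a denominator zero (s != 1, s != -7), so both are valid.

s = -9.4721 or s = -0.5279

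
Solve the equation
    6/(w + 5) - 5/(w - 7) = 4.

Multiply both sides by (w + 5)(w - 7):
6(w - 7) - 5(w + 5) = 4(w + 5)(w - 7).
Expand and collect terms: 4w² - 9w - 73 = 0.
By the quadratic formula, w = (9 ± √1249) / 8, so w ≈ 5.5426 or w ≈ -3.2926.
Neither value makes a denominator zero (w ≠ -5, w ≠ 7), so both are valid.

w = -3.2926 or w = 5.5426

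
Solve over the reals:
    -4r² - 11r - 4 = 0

Discriminant: (-11)² − 4·(-4)·(-4) = 57.
Quadratic formula: r = (11 ± √57) / (-8).
So r = -11/8 - √(57)/8 ≈ -2.3187 or r = -11/8 + √(57)/8 ≈ -0.4313.

r = -2.3187 or r = -0.4313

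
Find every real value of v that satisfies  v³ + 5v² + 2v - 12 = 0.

v = -3.2361 or v = -3 or v = 1.2361

Possible rational roots are divisors of -12. Testing v = -3 gives 0, so (v + 3) is a factor.
Divide: v³ + 5v² + 2v - 12 = (v + 3)(v² + 2v - 4).
Apply the quadratic formula to v² + 2v - 4 = 0: v = (-2 ± √20)/2, i.e. v ≈ 1.2361 or v ≈ -3.2361.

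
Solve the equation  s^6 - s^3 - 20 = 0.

Let u = s^3. The equation becomes u^2 - u - 20 = 0.
Factor: (u - 5)(u + 4) = 0, so u = 5 or u = -4.
s^3 = 5 gives s = (5)^(1/3) ~= 1.71.
s^3 = -4 gives s = -(4)^(1/3) ~= -1.5874.

s = -1.5874 or s = 1.71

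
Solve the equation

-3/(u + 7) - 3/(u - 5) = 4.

u = -7.7967 or u = 4.2967

Multiply both sides by (u + 7)(u - 5):
-3(u - 5) - 3(u + 7) = 4(u + 7)(u - 5).
Expand and collect terms: 4u² + 14u - 134 = 0.
By the quadratic formula, u = (-14 ± √2340) / 8, so u ≈ 4.2967 or u ≈ -7.7967.
Neither value makes a denominator zero (u ≠ -7, u ≠ 5), so both are valid.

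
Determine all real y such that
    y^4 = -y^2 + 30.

y = -2.2361 or y = 2.2361

Let u = y^2. The equation becomes u^2 + u - 30 = 0.
Factor: (u - 5)(u + 6) = 0, so u = 5 or u = -6.
y^2 = 5 gives y = +/-sqrt(5) ~= +/-2.2361.
y^2 = -6 < 0 has no real solution.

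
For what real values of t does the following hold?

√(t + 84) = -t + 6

t = -3

Square both sides: t + 84 = (-t + 6)².
Expand and rearrange: t² - 13t - 48 = 0.
Solving gives t = 16 or t = -3.
Check each candidate in the original equation:
  t = 16: √(100) = 10, while -t + 6 = -10 — extraneous.
  t = -3: √(81) = 9, while -t + 6 = 9 — valid.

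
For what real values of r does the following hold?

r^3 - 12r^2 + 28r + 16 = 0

Possible rational roots are divisors of 16. Testing r = 4 gives 0, so (r - 4) is a factor.
Divide: r^3 - 12r^2 + 28r + 16 = (r - 4)(r^2 - 8r - 4).
Apply the quadratic formula to r^2 - 8r - 4 = 0: r = (8 +/- sqrt(80))/2, i.e. r ~= 8.4721 or r ~= -0.4721.

r = -0.4721 or r = 4 or r = 8.4721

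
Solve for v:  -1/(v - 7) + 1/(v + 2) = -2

v = -2.4749 or v = 7.4749

Multiply both sides by (v - 7)(v + 2):
-(v + 2) + (v - 7) = -2(v - 7)(v + 2).
Expand and collect terms: -2v² + 10v + 37 = 0.
By the quadratic formula, v = (-10 ± √396) / -4, so v ≈ -2.4749 or v ≈ 7.4749.
Neither value makes a denominator zero (v ≠ 7, v ≠ -2), so both are valid.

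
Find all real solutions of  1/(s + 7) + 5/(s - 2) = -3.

Multiply both sides by (s + 7)(s - 2):
(s - 2) + 5(s + 7) = -3(s + 7)(s - 2).
Expand and collect terms: -3s^2 - 21s + 9 = 0.
By the quadratic formula, s = (21 +/- sqrt(549)) / -6, so s ~= -7.4051 or s ~= 0.4051.
Neither value makes a denominator zero (s != -7, s != 2), so both are valid.

s = -7.4051 or s = 0.4051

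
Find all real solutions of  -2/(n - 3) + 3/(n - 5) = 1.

Multiply both sides by (n - 3)(n - 5):
-2(n - 5) + 3(n - 3) = (n - 3)(n - 5).
Expand and collect terms: n^2 - 9n + 14 = 0.
Factor or apply the quadratic formula: n = 7 or n = 2.
Neither value makes a denominator zero (n != 3, n != 5), so both are valid.

n = 2 or n = 7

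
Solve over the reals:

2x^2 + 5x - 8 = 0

x = -3.6085 or x = 1.1085

Discriminant: (5)^2 - 4*2*(-8) = 89.
Quadratic formula: x = (-5 +/- sqrt(89)) / 4.
So x = -5/4 + sqrt(89)/4 ~= 1.1085 or x = -sqrt(89)/4 - 5/4 ~= -3.6085.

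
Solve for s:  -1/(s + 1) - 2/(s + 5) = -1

s = -3.5616 or s = 0.5616

Multiply both sides by (s + 1)(s + 5):
-(s + 5) - 2(s + 1) = -(s + 1)(s + 5).
Expand and collect terms: -s² - 3s + 2 = 0.
By the quadratic formula, s = (3 ± √17) / -2, so s ≈ -3.5616 or s ≈ 0.5616.
Neither value makes a denominator zero (s ≠ -1, s ≠ -5), so both are valid.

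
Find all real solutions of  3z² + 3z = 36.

Bring every term to one side: 3z² + 3z - 36 = 0.
Factor: 3(z - 3)(z + 4) = 0.
So z = 3 or z = -4.

z = -4 or z = 3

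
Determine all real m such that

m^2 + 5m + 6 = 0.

m = -3 or m = -2

Factor: (m + 3)(m + 2) = 0.
So m = -3 or m = -2.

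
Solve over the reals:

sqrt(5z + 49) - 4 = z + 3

z = 0

Isolate the radical: sqrt(5z + 49) = z + 7.
Square both sides: 5z + 49 = (z + 7)^2.
Expand and rearrange: z^2 + 9z = 0.
Solving gives z = 0 or z = -9.
Check each candidate in the original equation:
  z = 0: sqrt(49) = 7, while z + 7 = 7 — valid.
  z = -9: sqrt(4) = 2, while z + 7 = -2 — extraneous.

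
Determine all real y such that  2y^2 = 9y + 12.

Rearrange to standard form: 2y^2 - 9y - 12 = 0.
Discriminant: (-9)^2 - 4*2*(-12) = 177.
Quadratic formula: y = (9 +/- sqrt(177)) / 4.
So y = 9/4 + sqrt(177)/4 ~= 5.576 or y = 9/4 - sqrt(177)/4 ~= -1.076.

y = -1.076 or y = 5.576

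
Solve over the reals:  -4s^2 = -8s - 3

s = -0.3229 or s = 2.3229

Rearrange to standard form: -4s^2 + 8s + 3 = 0.
Discriminant: (8)^2 - 4*(-4)*3 = 112.
Quadratic formula: s = (-8 +/- sqrt(112)) / (-8).
So s = 1 - sqrt(7)/2 ~= -0.3229 or s = 1 + sqrt(7)/2 ~= 2.3229.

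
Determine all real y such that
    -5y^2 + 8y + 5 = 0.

y = -0.4806 or y = 2.0806

Discriminant: (8)^2 - 4*(-5)*5 = 164.
Quadratic formula: y = (-8 +/- sqrt(164)) / (-10).
So y = 4/5 - sqrt(41)/5 ~= -0.4806 or y = 4/5 + sqrt(41)/5 ~= 2.0806.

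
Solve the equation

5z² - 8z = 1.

Rearrange to standard form: 5z² - 8z - 1 = 0.
Discriminant: (-8)² − 4·5·(-1) = 84.
Quadratic formula: z = (8 ± √84) / 10.
So z = 4/5 + √(21)/5 ≈ 1.7165 or z = 4/5 - √(21)/5 ≈ -0.1165.

z = -0.1165 or z = 1.7165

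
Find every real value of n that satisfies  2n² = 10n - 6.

n = 0.6972 or n = 4.3028

Rearrange to standard form: 2n² - 10n + 6 = 0.
Discriminant: (-10)² − 4·2·6 = 52.
Quadratic formula: n = (10 ± √52) / 4.
So n = √(13)/2 + 5/2 ≈ 4.3028 or n = 5/2 - √(13)/2 ≈ 0.6972.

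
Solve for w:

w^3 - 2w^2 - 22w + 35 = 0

w = -4.5414 or w = 1.5414 or w = 5

Possible rational roots are divisors of 35. Testing w = 5 gives 0, so (w - 5) is a factor.
Divide: w^3 - 2w^2 - 22w + 35 = (w - 5)(w^2 + 3w - 7).
Apply the quadratic formula to w^2 + 3w - 7 = 0: w = (-3 +/- sqrt(37))/2, i.e. w ~= 1.5414 or w ~= -4.5414.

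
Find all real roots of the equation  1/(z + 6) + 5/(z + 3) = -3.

Multiply both sides by (z + 6)(z + 3):
(z + 3) + 5(z + 6) = -3(z + 6)(z + 3).
Expand and collect terms: -3z² - 33z - 87 = 0.
By the quadratic formula, z = (33 ± √45) / -6, so z ≈ -6.618 or z ≈ -4.382.
Neither value makes a denominator zero (z ≠ -6, z ≠ -3), so both are valid.

z = -6.618 or z = -4.382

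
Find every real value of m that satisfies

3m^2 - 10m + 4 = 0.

m = 0.4648 or m = 2.8685

Discriminant: (-10)^2 - 4*3*4 = 52.
Quadratic formula: m = (10 +/- sqrt(52)) / 6.
So m = sqrt(13)/3 + 5/3 ~= 2.8685 or m = 5/3 - sqrt(13)/3 ~= 0.4648.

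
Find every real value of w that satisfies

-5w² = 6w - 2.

w = -1.4718 or w = 0.2718

Rearrange to standard form: -5w² - 6w + 2 = 0.
Discriminant: (-6)² − 4·(-5)·2 = 76.
Quadratic formula: w = (6 ± √76) / (-10).
So w = -√(19)/5 - 3/5 ≈ -1.4718 or w = -3/5 + √(19)/5 ≈ 0.2718.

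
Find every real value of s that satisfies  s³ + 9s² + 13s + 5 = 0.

s = -7.3166 or s = -1 or s = -0.6834

Possible rational roots are divisors of 5. Testing s = -1 gives 0, so (s + 1) is a factor.
Divide: s³ + 9s² + 13s + 5 = (s + 1)(s² + 8s + 5).
Apply the quadratic formula to s² + 8s + 5 = 0: s = (-8 ± √44)/2, i.e. s ≈ -0.6834 or s ≈ -7.3166.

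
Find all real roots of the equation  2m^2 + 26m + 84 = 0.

Factor: 2(m + 7)(m + 6) = 0.
So m = -7 or m = -6.

m = -7 or m = -6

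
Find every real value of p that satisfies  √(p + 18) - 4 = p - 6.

p = 7

Isolate the radical: √(p + 18) = p - 2.
Square both sides: p + 18 = (p - 2)².
Expand and rearrange: p² - 5p - 14 = 0.
Solving gives p = 7 or p = -2.
Check each candidate in the original equation:
  p = 7: √(25) = 5, while p - 2 = 5 — valid.
  p = -2: √(16) = 4, while p - 2 = -4 — extraneous.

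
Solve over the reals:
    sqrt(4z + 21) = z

Square both sides: 4z + 21 = (z)^2.
Expand and rearrange: z^2 - 4z - 21 = 0.
Solving gives z = 7 or z = -3.
Check each candidate in the original equation:
  z = 7: sqrt(49) = 7, while z = 7 — valid.
  z = -3: sqrt(9) = 3, while z = -3 — extraneous.

z = 7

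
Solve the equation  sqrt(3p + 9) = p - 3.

Square both sides: 3p + 9 = (p - 3)^2.
Expand and rearrange: p^2 - 9p = 0.
Solving gives p = 9 or p = 0.
Check each candidate in the original equation:
  p = 9: sqrt(36) = 6, while p - 3 = 6 — valid.
  p = 0: sqrt(9) = 3, while p - 3 = -3 — extraneous.

p = 9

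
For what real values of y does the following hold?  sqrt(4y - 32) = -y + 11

y = 9

Square both sides: 4y - 32 = (-y + 11)^2.
Expand and rearrange: y^2 - 26y + 153 = 0.
Solving gives y = 17 or y = 9.
Check each candidate in the original equation:
  y = 17: sqrt(36) = 6, while -y + 11 = -6 — extraneous.
  y = 9: sqrt(4) = 2, while -y + 11 = 2 — valid.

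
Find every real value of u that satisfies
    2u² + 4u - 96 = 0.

u = -8 or u = 6

Factor: 2(u - 6)(u + 8) = 0.
So u = 6 or u = -8.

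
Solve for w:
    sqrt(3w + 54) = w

Square both sides: 3w + 54 = (w)^2.
Expand and rearrange: w^2 - 3w - 54 = 0.
Solving gives w = 9 or w = -6.
Check each candidate in the original equation:
  w = 9: sqrt(81) = 9, while w = 9 — valid.
  w = -6: sqrt(36) = 6, while w = -6 — extraneous.

w = 9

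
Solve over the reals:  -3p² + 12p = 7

p = 0.709 or p = 3.291

Rearrange to standard form: -3p² + 12p - 7 = 0.
Discriminant: (12)² − 4·(-3)·(-7) = 60.
Quadratic formula: p = (-12 ± √60) / (-6).
So p = 2 - √(15)/3 ≈ 0.709 or p = √(15)/3 + 2 ≈ 3.291.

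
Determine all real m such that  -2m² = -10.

Rearrange to standard form: -2m² + 10 = 0.
Discriminant: (0)² − 4·(-2)·10 = 80.
Quadratic formula: m = (0 ± √80) / (-4).
So m = -√(5) ≈ -2.2361 or m = √(5) ≈ 2.2361.

m = -2.2361 or m = 2.2361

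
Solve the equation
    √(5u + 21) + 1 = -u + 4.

u = -1

Isolate the radical: √(5u + 21) = -u + 3.
Square both sides: 5u + 21 = (-u + 3)².
Expand and rearrange: u² - 11u - 12 = 0.
Solving gives u = 12 or u = -1.
Check each candidate in the original equation:
  u = 12: √(81) = 9, while -u + 3 = -9 — extraneous.
  u = -1: √(16) = 4, while -u + 3 = 4 — valid.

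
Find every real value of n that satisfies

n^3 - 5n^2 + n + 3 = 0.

Possible rational roots are divisors of 3. Testing n = 1 gives 0, so (n - 1) is a factor.
Divide: n^3 - 5n^2 + n + 3 = (n - 1)(n^2 - 4n - 3).
Apply the quadratic formula to n^2 - 4n - 3 = 0: n = (4 +/- sqrt(28))/2, i.e. n ~= 4.6458 or n ~= -0.6458.

n = -0.6458 or n = 1 or n = 4.6458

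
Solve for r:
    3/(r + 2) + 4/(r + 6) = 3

r = -5 or r = -0.6667

Multiply both sides by (r + 2)(r + 6):
3(r + 6) + 4(r + 2) = 3(r + 2)(r + 6).
Expand and collect terms: 3r² + 17r + 10 = 0.
Factor or apply the quadratic formula: r = -0.6667 or r = -5.
Neither value makes a denominator zero (r ≠ -2, r ≠ -6), so both are valid.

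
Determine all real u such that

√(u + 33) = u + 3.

u = 3

Square both sides: u + 33 = (u + 3)².
Expand and rearrange: u² + 5u - 24 = 0.
Solving gives u = 3 or u = -8.
Check each candidate in the original equation:
  u = 3: √(36) = 6, while u + 3 = 6 — valid.
  u = -8: √(25) = 5, while u + 3 = -5 — extraneous.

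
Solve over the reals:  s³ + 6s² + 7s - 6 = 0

s = -3.5616 or s = -3 or s = 0.5616

Possible rational roots are divisors of -6. Testing s = -3 gives 0, so (s + 3) is a factor.
Divide: s³ + 6s² + 7s - 6 = (s + 3)(s² + 3s - 2).
Apply the quadratic formula to s² + 3s - 2 = 0: s = (-3 ± √17)/2, i.e. s ≈ 0.5616 or s ≈ -3.5616.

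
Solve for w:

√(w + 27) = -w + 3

Square both sides: w + 27 = (-w + 3)².
Expand and rearrange: w² - 7w - 18 = 0.
Solving gives w = 9 or w = -2.
Check each candidate in the original equation:
  w = 9: √(36) = 6, while -w + 3 = -6 — extraneous.
  w = -2: √(25) = 5, while -w + 3 = 5 — valid.

w = -2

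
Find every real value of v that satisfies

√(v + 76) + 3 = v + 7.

v = 5

Isolate the radical: √(v + 76) = v + 4.
Square both sides: v + 76 = (v + 4)².
Expand and rearrange: v² + 7v - 60 = 0.
Solving gives v = 5 or v = -12.
Check each candidate in the original equation:
  v = 5: √(81) = 9, while v + 4 = 9 — valid.
  v = -12: √(64) = 8, while v + 4 = -8 — extraneous.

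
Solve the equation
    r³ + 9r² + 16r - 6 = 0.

r = -6.3166 or r = -3 or r = 0.3166

Possible rational roots are divisors of -6. Testing r = -3 gives 0, so (r + 3) is a factor.
Divide: r³ + 9r² + 16r - 6 = (r + 3)(r² + 6r - 2).
Apply the quadratic formula to r² + 6r - 2 = 0: r = (-6 ± √44)/2, i.e. r ≈ 0.3166 or r ≈ -6.3166.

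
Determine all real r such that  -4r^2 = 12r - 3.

Rearrange to standard form: -4r^2 - 12r + 3 = 0.
Discriminant: (-12)^2 - 4*(-4)*3 = 192.
Quadratic formula: r = (12 +/- sqrt(192)) / (-8).
So r = -sqrt(3) - 3/2 ~= -3.2321 or r = -3/2 + sqrt(3) ~= 0.2321.

r = -3.2321 or r = 0.2321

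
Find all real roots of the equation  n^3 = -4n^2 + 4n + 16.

n = -4 or n = -2 or n = 2

Rearrange: n^3 + 4n^2 - 4n - 16 = 0.
Possible rational roots are divisors of -16. Testing n = -2 gives 0, so (n + 2) is a factor.
Divide: n^3 + 4n^2 - 4n - 16 = (n + 2)(n^2 + 2n - 8).
Factor the quadratic: n = 2 or n = -4.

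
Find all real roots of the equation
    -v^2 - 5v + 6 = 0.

Factor: -1(v - 1)(v + 6) = 0.
So v = 1 or v = -6.

v = -6 or v = 1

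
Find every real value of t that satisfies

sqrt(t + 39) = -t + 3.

Square both sides: t + 39 = (-t + 3)^2.
Expand and rearrange: t^2 - 7t - 30 = 0.
Solving gives t = 10 or t = -3.
Check each candidate in the original equation:
  t = 10: sqrt(49) = 7, while -t + 3 = -7 — extraneous.
  t = -3: sqrt(36) = 6, while -t + 3 = 6 — valid.

t = -3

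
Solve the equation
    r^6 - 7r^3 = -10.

Let u = r^3. The equation becomes u^2 - 7u + 10 = 0.
Factor: (u - 5)(u - 2) = 0, so u = 5 or u = 2.
r^3 = 5 gives r = (5)^(1/3) ~= 1.71.
r^3 = 2 gives r = (2)^(1/3) ~= 1.2599.

r = 1.2599 or r = 1.71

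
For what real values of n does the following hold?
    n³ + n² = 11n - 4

n = -4 or n = 0.382 or n = 2.618

Rearrange: n³ + n² - 11n + 4 = 0.
Possible rational roots are divisors of 4. Testing n = -4 gives 0, so (n + 4) is a factor.
Divide: n³ + n² - 11n + 4 = (n + 4)(n² - 3n + 1).
Apply the quadratic formula to n² - 3n + 1 = 0: n = (3 ± √5)/2, i.e. n ≈ 2.618 or n ≈ 0.382.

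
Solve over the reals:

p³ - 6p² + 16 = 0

p = -1.4641 or p = 2 or p = 5.4641

Possible rational roots are divisors of 16. Testing p = 2 gives 0, so (p - 2) is a factor.
Divide: p³ - 6p² + 16 = (p - 2)(p² - 4p - 8).
Apply the quadratic formula to p² - 4p - 8 = 0: p = (4 ± √48)/2, i.e. p ≈ 5.4641 or p ≈ -1.4641.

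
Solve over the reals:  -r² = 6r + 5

r = -5 or r = -1

Bring every term to one side: -r² - 6r - 5 = 0.
Factor: -1(r + 5)(r + 1) = 0.
So r = -5 or r = -1.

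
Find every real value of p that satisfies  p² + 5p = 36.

Bring every term to one side: p² + 5p - 36 = 0.
Factor: (p + 9)(p - 4) = 0.
So p = -9 or p = 4.

p = -9 or p = 4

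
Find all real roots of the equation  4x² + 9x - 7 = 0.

x = -2.8616 or x = 0.6116

Discriminant: (9)² − 4·4·(-7) = 193.
Quadratic formula: x = (-9 ± √193) / 8.
So x = -9/8 + √(193)/8 ≈ 0.6116 or x = -√(193)/8 - 9/8 ≈ -2.8616.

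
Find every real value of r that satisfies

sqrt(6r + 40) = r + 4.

r = 4

Square both sides: 6r + 40 = (r + 4)^2.
Expand and rearrange: r^2 + 2r - 24 = 0.
Solving gives r = 4 or r = -6.
Check each candidate in the original equation:
  r = 4: sqrt(64) = 8, while r + 4 = 8 — valid.
  r = -6: sqrt(4) = 2, while r + 4 = -2 — extraneous.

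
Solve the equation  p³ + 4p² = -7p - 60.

Rearrange: p³ + 4p² + 7p + 60 = 0.
Possible rational roots are divisors of 60. Testing p = -5 gives 0, so (p + 5) is a factor.
Divide: p³ + 4p² + 7p + 60 = (p + 5)(p² - p + 12).
The quadratic p² - p + 12 has discriminant -47 < 0, so no further real roots.

p = -5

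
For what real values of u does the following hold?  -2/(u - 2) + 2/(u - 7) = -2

Multiply both sides by (u - 2)(u - 7):
-2(u - 7) + 2(u - 2) = -2(u - 2)(u - 7).
Expand and collect terms: -2u² + 18u - 38 = 0.
By the quadratic formula, u = (-18 ± √20) / -4, so u ≈ 3.382 or u ≈ 5.618.
Neither value makes a denominator zero (u ≠ 2, u ≠ 7), so both are valid.

u = 3.382 or u = 5.618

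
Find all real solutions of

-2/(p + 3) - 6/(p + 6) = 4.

Multiply both sides by (p + 3)(p + 6):
-2(p + 6) - 6(p + 3) = 4(p + 3)(p + 6).
Expand and collect terms: 4p^2 + 44p + 102 = 0.
By the quadratic formula, p = (-44 +/- sqrt(304)) / 8, so p ~= -3.3206 or p ~= -7.6794.
Neither value makes a denominator zero (p != -3, p != -6), so both are valid.

p = -7.6794 or p = -3.3206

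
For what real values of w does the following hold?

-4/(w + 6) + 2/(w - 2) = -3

Multiply both sides by (w + 6)(w - 2):
-4(w - 2) + 2(w + 6) = -3(w + 6)(w - 2).
Expand and collect terms: -3w² - 10w + 16 = 0.
By the quadratic formula, w = (10 ± √292) / -6, so w ≈ -4.5147 or w ≈ 1.1813.
Neither value makes a denominator zero (w ≠ -6, w ≠ 2), so both are valid.

w = -4.5147 or w = 1.1813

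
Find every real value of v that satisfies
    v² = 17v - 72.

v = 8 or v = 9

Bring every term to one side: v² - 17v + 72 = 0.
Factor: (v - 9)(v - 8) = 0.
So v = 9 or v = 8.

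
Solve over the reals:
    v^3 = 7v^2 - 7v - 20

Rearrange: v^3 - 7v^2 + 7v + 20 = 0.
Possible rational roots are divisors of 20. Testing v = 4 gives 0, so (v - 4) is a factor.
Divide: v^3 - 7v^2 + 7v + 20 = (v - 4)(v^2 - 3v - 5).
Apply the quadratic formula to v^2 - 3v - 5 = 0: v = (3 +/- sqrt(29))/2, i.e. v ~= 4.1926 or v ~= -1.1926.

v = -1.1926 or v = 4 or v = 4.1926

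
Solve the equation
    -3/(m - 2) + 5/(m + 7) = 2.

Multiply both sides by (m - 2)(m + 7):
-3(m + 7) + 5(m - 2) = 2(m - 2)(m + 7).
Expand and collect terms: 2m² + 8m + 3 = 0.
By the quadratic formula, m = (-8 ± √40) / 4, so m ≈ -0.4189 or m ≈ -3.5811.
Neither value makes a denominator zero (m ≠ 2, m ≠ -7), so both are valid.

m = -3.5811 or m = -0.4189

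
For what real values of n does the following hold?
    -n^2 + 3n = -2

n = -0.5616 or n = 3.5616

Rearrange to standard form: -n^2 + 3n + 2 = 0.
Discriminant: (3)^2 - 4*(-1)*2 = 17.
Quadratic formula: n = (-3 +/- sqrt(17)) / (-2).
So n = 3/2 - sqrt(17)/2 ~= -0.5616 or n = 3/2 + sqrt(17)/2 ~= 3.5616.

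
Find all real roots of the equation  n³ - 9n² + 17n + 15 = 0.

Possible rational roots are divisors of 15. Testing n = 5 gives 0, so (n - 5) is a factor.
Divide: n³ - 9n² + 17n + 15 = (n - 5)(n² - 4n - 3).
Apply the quadratic formula to n² - 4n - 3 = 0: n = (4 ± √28)/2, i.e. n ≈ 4.6458 or n ≈ -0.6458.

n = -0.6458 or n = 4.6458 or n = 5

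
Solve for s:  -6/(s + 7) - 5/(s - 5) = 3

s = -9.2646 or s = 3.5979

Multiply both sides by (s + 7)(s - 5):
-6(s - 5) - 5(s + 7) = 3(s + 7)(s - 5).
Expand and collect terms: 3s^2 + 17s - 100 = 0.
By the quadratic formula, s = (-17 +/- sqrt(1489)) / 6, so s ~= 3.5979 or s ~= -9.2646.
Neither value makes a denominator zero (s != -7, s != 5), so both are valid.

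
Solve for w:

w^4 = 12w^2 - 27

Let u = w^2. The equation becomes u^2 - 12u + 27 = 0.
Factor: (u - 9)(u - 3) = 0, so u = 9 or u = 3.
w^2 = 9 gives w = +/-3.
w^2 = 3 gives w = +/-sqrt(3) ~= +/-1.7321.

w = -3 or w = -1.7321 or w = 1.7321 or w = 3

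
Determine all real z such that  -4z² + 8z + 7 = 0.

z = -0.6583 or z = 2.6583

Discriminant: (8)² − 4·(-4)·7 = 176.
Quadratic formula: z = (-8 ± √176) / (-8).
So z = 1 - √(11)/2 ≈ -0.6583 or z = 1 + √(11)/2 ≈ 2.6583.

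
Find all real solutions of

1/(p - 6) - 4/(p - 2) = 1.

p = -1.5311 or p = 6.5311

Multiply both sides by (p - 6)(p - 2):
(p - 2) - 4(p - 6) = (p - 6)(p - 2).
Expand and collect terms: p² - 5p - 10 = 0.
By the quadratic formula, p = (5 ± √65) / 2, so p ≈ 6.5311 or p ≈ -1.5311.
Neither value makes a denominator zero (p ≠ 6, p ≠ 2), so both are valid.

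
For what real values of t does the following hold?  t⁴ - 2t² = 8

t = -2 or t = 2

Let u = t². The equation becomes u² - 2u - 8 = 0.
Factor: (u + 2)(u - 4) = 0, so u = -2 or u = 4.
t² = -2 < 0 has no real solution.
t² = 4 gives t = ±2.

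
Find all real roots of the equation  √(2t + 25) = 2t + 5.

Square both sides: 2t + 25 = (2t + 5)².
Expand and rearrange: 4t² + 18t = 0.
Solving gives t = 0 or t = -4.5.
Check each candidate in the original equation:
  t = 0: √(25) = 5, while 2t + 5 = 5 — valid.
  t = -4.5: √(16) = 4, while 2t + 5 = -4 — extraneous.

t = 0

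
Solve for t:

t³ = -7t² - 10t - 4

t = -5.2361 or t = -1 or t = -0.7639

Rearrange: t³ + 7t² + 10t + 4 = 0.
Possible rational roots are divisors of 4. Testing t = -1 gives 0, so (t + 1) is a factor.
Divide: t³ + 7t² + 10t + 4 = (t + 1)(t² + 6t + 4).
Apply the quadratic formula to t² + 6t + 4 = 0: t = (-6 ± √20)/2, i.e. t ≈ -0.7639 or t ≈ -5.2361.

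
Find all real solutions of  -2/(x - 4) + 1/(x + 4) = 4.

x = -3.7327 or x = 3.4827

Multiply both sides by (x - 4)(x + 4):
-2(x + 4) + (x - 4) = 4(x - 4)(x + 4).
Expand and collect terms: 4x² + x - 52 = 0.
By the quadratic formula, x = (-1 ± √833) / 8, so x ≈ 3.4827 or x ≈ -3.7327.
Neither value makes a denominator zero (x ≠ 4, x ≠ -4), so both are valid.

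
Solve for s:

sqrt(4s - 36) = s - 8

s = 10

Square both sides: 4s - 36 = (s - 8)^2.
Expand and rearrange: s^2 - 20s + 100 = 0.
This gives the repeated root s = 10.
Check in the original equation:
  s = 10: sqrt(4) = 2, while s - 8 = 2 — valid.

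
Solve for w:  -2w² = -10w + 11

w = 1.634 or w = 3.366

Rearrange to standard form: -2w² + 10w - 11 = 0.
Discriminant: (10)² − 4·(-2)·(-11) = 12.
Quadratic formula: w = (-10 ± √12) / (-4).
So w = 5/2 - √(3)/2 ≈ 1.634 or w = √(3)/2 + 5/2 ≈ 3.366.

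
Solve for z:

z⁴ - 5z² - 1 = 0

Let u = z². The equation becomes u² - 5u - 1 = 0.
By the quadratic formula, u = 5/2 + √(29)/2 or u = 5/2 - √(29)/2.
z² = 5/2 + √(29)/2 gives z = ±√(5/2 + √(29)/2) ≈ ±2.2787.
z² = 5/2 - √(29)/2 < 0 has no real solution.

z = -2.2787 or z = 2.2787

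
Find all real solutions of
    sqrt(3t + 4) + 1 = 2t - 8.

Isolate the radical: sqrt(3t + 4) = 2t - 9.
Square both sides: 3t + 4 = (2t - 9)^2.
Expand and rearrange: 4t^2 - 39t + 77 = 0.
Solving gives t = 7 or t = 2.75.
Check each candidate in the original equation:
  t = 7: sqrt(25) = 5, while 2t - 9 = 5 — valid.
  t = 2.75: sqrt(12.25) = 3.5, while 2t - 9 = -3.5 — extraneous.

t = 7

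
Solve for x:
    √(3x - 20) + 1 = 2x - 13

x = 8

Isolate the radical: √(3x - 20) = 2x - 14.
Square both sides: 3x - 20 = (2x - 14)².
Expand and rearrange: 4x² - 59x + 216 = 0.
Solving gives x = 8 or x = 6.75.
Check each candidate in the original equation:
  x = 8: √(4) = 2, while 2x - 14 = 2 — valid.
  x = 6.75: √(0.25) = 0.5, while 2x - 14 = -0.5 — extraneous.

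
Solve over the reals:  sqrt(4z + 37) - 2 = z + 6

z = -3

Isolate the radical: sqrt(4z + 37) = z + 8.
Square both sides: 4z + 37 = (z + 8)^2.
Expand and rearrange: z^2 + 12z + 27 = 0.
Solving gives z = -3 or z = -9.
Check each candidate in the original equation:
  z = -3: sqrt(25) = 5, while z + 8 = 5 — valid.
  z = -9: sqrt(1) = 1, while z + 8 = -1 — extraneous.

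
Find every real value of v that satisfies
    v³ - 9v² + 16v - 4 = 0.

v = 0.2984 or v = 2 or v = 6.7016

Possible rational roots are divisors of -4. Testing v = 2 gives 0, so (v - 2) is a factor.
Divide: v³ - 9v² + 16v - 4 = (v - 2)(v² - 7v + 2).
Apply the quadratic formula to v² - 7v + 2 = 0: v = (7 ± √41)/2, i.e. v ≈ 6.7016 or v ≈ 0.2984.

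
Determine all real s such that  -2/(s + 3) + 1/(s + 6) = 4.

s = -5.693 or s = -3.557

Multiply both sides by (s + 3)(s + 6):
-2(s + 6) + (s + 3) = 4(s + 3)(s + 6).
Expand and collect terms: 4s² + 37s + 81 = 0.
By the quadratic formula, s = (-37 ± √73) / 8, so s ≈ -3.557 or s ≈ -5.693.
Neither value makes a denominator zero (s ≠ -3, s ≠ -6), so both are valid.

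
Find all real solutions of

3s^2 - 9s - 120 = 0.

Factor: 3(s - 8)(s + 5) = 0.
So s = 8 or s = -5.

s = -5 or s = 8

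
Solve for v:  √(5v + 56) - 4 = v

Isolate the radical: √(5v + 56) = v + 4.
Square both sides: 5v + 56 = (v + 4)².
Expand and rearrange: v² + 3v - 40 = 0.
Solving gives v = 5 or v = -8.
Check each candidate in the original equation:
  v = 5: √(81) = 9, while v + 4 = 9 — valid.
  v = -8: √(16) = 4, while v + 4 = -4 — extraneous.

v = 5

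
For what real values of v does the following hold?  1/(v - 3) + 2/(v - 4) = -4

v = 2.6096 or v = 3.6404

Multiply both sides by (v - 3)(v - 4):
(v - 4) + 2(v - 3) = -4(v - 3)(v - 4).
Expand and collect terms: -4v² + 25v - 38 = 0.
By the quadratic formula, v = (-25 ± √17) / -8, so v ≈ 2.6096 or v ≈ 3.6404.
Neither value makes a denominator zero (v ≠ 3, v ≠ 4), so both are valid.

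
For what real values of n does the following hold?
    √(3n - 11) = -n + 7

Square both sides: 3n - 11 = (-n + 7)².
Expand and rearrange: n² - 17n + 60 = 0.
Solving gives n = 12 or n = 5.
Check each candidate in the original equation:
  n = 12: √(25) = 5, while -n + 7 = -5 — extraneous.
  n = 5: √(4) = 2, while -n + 7 = 2 — valid.

n = 5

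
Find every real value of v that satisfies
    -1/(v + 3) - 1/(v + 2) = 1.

v = -4.618 or v = -2.382

Multiply both sides by (v + 3)(v + 2):
-(v + 2) - (v + 3) = (v + 3)(v + 2).
Expand and collect terms: v² + 7v + 11 = 0.
By the quadratic formula, v = (-7 ± √5) / 2, so v ≈ -2.382 or v ≈ -4.618.
Neither value makes a denominator zero (v ≠ -3, v ≠ -2), so both are valid.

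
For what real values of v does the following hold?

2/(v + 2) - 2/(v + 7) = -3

v = -6.2078 or v = -2.7922

Multiply both sides by (v + 2)(v + 7):
2(v + 7) - 2(v + 2) = -3(v + 2)(v + 7).
Expand and collect terms: -3v² - 27v - 52 = 0.
By the quadratic formula, v = (27 ± √105) / -6, so v ≈ -6.2078 or v ≈ -2.7922.
Neither value makes a denominator zero (v ≠ -2, v ≠ -7), so both are valid.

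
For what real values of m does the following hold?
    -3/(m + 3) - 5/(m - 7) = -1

m = -1.1414 or m = 13.1414

Multiply both sides by (m + 3)(m - 7):
-3(m - 7) - 5(m + 3) = -(m + 3)(m - 7).
Expand and collect terms: -m² + 12m + 15 = 0.
By the quadratic formula, m = (-12 ± √204) / -2, so m ≈ -1.1414 or m ≈ 13.1414.
Neither value makes a denominator zero (m ≠ -3, m ≠ 7), so both are valid.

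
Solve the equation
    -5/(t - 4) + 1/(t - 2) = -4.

Multiply both sides by (t - 4)(t - 2):
-5(t - 2) + (t - 4) = -4(t - 4)(t - 2).
Expand and collect terms: -4t² + 28t - 38 = 0.
By the quadratic formula, t = (-28 ± √176) / -8, so t ≈ 1.8417 or t ≈ 5.1583.
Neither value makes a denominator zero (t ≠ 4, t ≠ 2), so both are valid.

t = 1.8417 or t = 5.1583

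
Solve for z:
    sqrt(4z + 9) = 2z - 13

z = 10

Square both sides: 4z + 9 = (2z - 13)^2.
Expand and rearrange: 4z^2 - 56z + 160 = 0.
Solving gives z = 10 or z = 4.
Check each candidate in the original equation:
  z = 10: sqrt(49) = 7, while 2z - 13 = 7 — valid.
  z = 4: sqrt(25) = 5, while 2z - 13 = -5 — extraneous.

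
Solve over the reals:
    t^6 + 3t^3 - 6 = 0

Let u = t^3. The equation becomes u^2 + 3u - 6 = 0.
By the quadratic formula, u = -3/2 + sqrt(33)/2 or u = -sqrt(33)/2 - 3/2.
t^3 = -3/2 + sqrt(33)/2 gives t = (-3/2 + sqrt(33)/2)^(1/3) ~= 1.1113.
t^3 = -sqrt(33)/2 - 3/2 gives t = -(3/2 + sqrt(33)/2)^(1/3) ~= -1.6352.

t = -1.6352 or t = 1.1113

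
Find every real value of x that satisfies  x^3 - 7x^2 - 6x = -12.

x = -1.5826 or x = 1 or x = 7.5826

Rearrange: x^3 - 7x^2 - 6x + 12 = 0.
Possible rational roots are divisors of 12. Testing x = 1 gives 0, so (x - 1) is a factor.
Divide: x^3 - 7x^2 - 6x + 12 = (x - 1)(x^2 - 6x - 12).
Apply the quadratic formula to x^2 - 6x - 12 = 0: x = (6 +/- sqrt(84))/2, i.e. x ~= 7.5826 or x ~= -1.5826.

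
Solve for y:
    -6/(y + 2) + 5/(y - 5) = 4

y = -3.3037 or y = 6.0537

Multiply both sides by (y + 2)(y - 5):
-6(y - 5) + 5(y + 2) = 4(y + 2)(y - 5).
Expand and collect terms: 4y^2 - 11y - 80 = 0.
By the quadratic formula, y = (11 +/- sqrt(1401)) / 8, so y ~= 6.0537 or y ~= -3.3037.
Neither value makes a denominator zero (y != -2, y != 5), so both are valid.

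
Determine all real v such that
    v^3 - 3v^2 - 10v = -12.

v = -2.6056 or v = 1 or v = 4.6056

Rearrange: v^3 - 3v^2 - 10v + 12 = 0.
Possible rational roots are divisors of 12. Testing v = 1 gives 0, so (v - 1) is a factor.
Divide: v^3 - 3v^2 - 10v + 12 = (v - 1)(v^2 - 2v - 12).
Apply the quadratic formula to v^2 - 2v - 12 = 0: v = (2 +/- sqrt(52))/2, i.e. v ~= 4.6056 or v ~= -2.6056.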